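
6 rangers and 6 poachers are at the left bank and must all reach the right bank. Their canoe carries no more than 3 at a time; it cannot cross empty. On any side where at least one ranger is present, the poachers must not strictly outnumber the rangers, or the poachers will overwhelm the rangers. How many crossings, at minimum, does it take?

impossible

Following every safe sequence of crossings from the start, the most of the 12 that can be at the right bank as the canoe arrives there on crossings 1, 3, 5 is 3, 5, 6 respectively; the best ever achieved is 6 of 12.
From crossing 7 on, no configuration arises that was not already reachable earlier: only 17 distinct safe configurations (who is on which side, and where the canoe is) can ever be reached, none of them has everyone across, and every continuation just revisits them. They are: 0 rangers + 0 poachers across (canoe back at the start); 0 rangers + 1 poacher across (canoe there); 0 rangers + 1 poacher across (canoe back at the start); 0 rangers + 2 poachers across (canoe there); 0 rangers + 2 poachers across (canoe back at the start); 0 rangers + 3 poachers across (canoe there); 0 rangers + 3 poachers across (canoe back at the start); 0 rangers + 4 poachers across (canoe there); 0 rangers + 4 poachers across (canoe back at the start); 0 rangers + 5 poachers across (canoe there); 0 rangers + 5 poachers across (canoe back at the start); 0 rangers + 6 poachers across (canoe there); 1 ranger + 1 poacher across (canoe there); 1 ranger + 1 poacher across (canoe back at the start); 2 rangers + 2 poachers across (canoe there); 2 rangers + 2 poachers across (canoe back at the start); 3 rangers + 3 poachers across (canoe there). So no valid plan exists.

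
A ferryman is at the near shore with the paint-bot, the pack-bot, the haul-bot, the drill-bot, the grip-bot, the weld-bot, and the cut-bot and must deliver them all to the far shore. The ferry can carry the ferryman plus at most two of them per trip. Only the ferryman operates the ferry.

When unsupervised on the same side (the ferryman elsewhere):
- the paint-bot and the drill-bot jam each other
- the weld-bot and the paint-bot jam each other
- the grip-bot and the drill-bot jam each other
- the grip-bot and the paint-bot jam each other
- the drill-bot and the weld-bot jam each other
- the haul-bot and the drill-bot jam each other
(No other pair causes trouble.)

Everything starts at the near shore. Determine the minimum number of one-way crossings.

Counting alone: the ferryman can take at most 2 across per trip to the far shore, so moving all 7 needs at least 4 loaded trips out, with a return between consecutive ones — at least 7 crossings.
The safety rule pushes this higher. Following every safe sequence of crossings, the most of the 7 that can be at the far shore as the ferry arrives there on crossings 7, 9 is 5, 6 respectively — never all 7.
So no plan with fewer than 11 crossings exists, and this one achieves 11:
1. Ferryman goes to the far shore with the drill-bot and the paint-bot.
2. Ferryman goes back to the near shore with the paint-bot.
3. Ferryman goes to the far shore with the pack-bot and the paint-bot.
4. Ferryman goes back to the near shore with the paint-bot.
5. Ferryman goes to the far shore with the haul-bot and the paint-bot.
6. Ferryman goes back to the near shore with the drill-bot.
7. Ferryman goes to the far shore with the cut-bot and the drill-bot.
8. Ferryman goes back to the near shore with the drill-bot.
9. Ferryman goes to the far shore with the grip-bot and the weld-bot.
10. Ferryman goes back to the near shore with the paint-bot.
11. Ferryman goes to the far shore with the drill-bot and the paint-bot.

11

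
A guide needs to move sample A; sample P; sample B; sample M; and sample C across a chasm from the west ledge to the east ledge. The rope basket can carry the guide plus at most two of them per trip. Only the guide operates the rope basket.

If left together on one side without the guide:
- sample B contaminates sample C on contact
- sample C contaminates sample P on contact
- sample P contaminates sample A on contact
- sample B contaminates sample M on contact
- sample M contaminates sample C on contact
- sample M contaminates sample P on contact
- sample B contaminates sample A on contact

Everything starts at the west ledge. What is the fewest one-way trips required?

Whatever the first load, the items left behind include a forbidden pair without the guide. No opening move is safe, so no plan exists.

impossible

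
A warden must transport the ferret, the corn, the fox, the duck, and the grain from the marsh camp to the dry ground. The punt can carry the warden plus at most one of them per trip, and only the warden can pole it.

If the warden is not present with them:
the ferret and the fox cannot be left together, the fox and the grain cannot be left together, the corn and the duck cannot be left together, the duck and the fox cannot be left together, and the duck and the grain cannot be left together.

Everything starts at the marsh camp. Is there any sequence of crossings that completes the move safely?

Whatever the first load, the items left behind include a forbidden pair without the warden. No opening move is safe, so no plan exists.

No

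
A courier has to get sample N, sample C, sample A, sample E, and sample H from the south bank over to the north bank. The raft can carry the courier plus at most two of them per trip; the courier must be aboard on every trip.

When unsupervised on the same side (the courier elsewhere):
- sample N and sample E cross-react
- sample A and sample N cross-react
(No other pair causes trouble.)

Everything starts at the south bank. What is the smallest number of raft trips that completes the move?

5

Counting alone: the courier can take at most 2 across per trip to the north bank, so moving all 5 needs at least 3 loaded trips out, with a return between consecutive ones — at least 5 crossings.
The plan below uses exactly 5 crossings, so it is optimal:
1. Courier goes to the north bank with sample N.
2. Courier goes back to the south bank alone.
3. Courier goes to the north bank with sample C and sample H.
4. Courier goes back to the south bank alone.
5. Courier goes to the north bank with sample A and sample E.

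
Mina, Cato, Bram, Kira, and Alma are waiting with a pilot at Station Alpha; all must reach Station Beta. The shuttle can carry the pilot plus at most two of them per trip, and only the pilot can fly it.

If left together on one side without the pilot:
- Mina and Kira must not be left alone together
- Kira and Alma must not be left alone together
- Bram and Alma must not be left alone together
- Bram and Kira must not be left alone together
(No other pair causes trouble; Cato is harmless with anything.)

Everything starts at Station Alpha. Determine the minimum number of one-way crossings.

Counting alone: the pilot can take at most 2 across per trip to Station Beta, so moving all 5 needs at least 3 loaded trips out, with a return between consecutive ones — at least 5 crossings.
The safety rule pushes this higher. Following every safe sequence of crossings, the most of the 5 that can be at Station Beta as the shuttle arrives there on crossing 5 is 4 — never all 5.
So no plan with fewer than 7 crossings exists, and this one achieves 7:
1. Pilot goes to Station Beta with Bram and Kira.  [Station Alpha: Alma, Cato, Mina | Station Beta: Bram, Kira]
2. Pilot goes back to Station Alpha with Bram.  [Station Alpha: Alma, Bram, Cato, Mina | Station Beta: Kira]
3. Pilot goes to Station Beta with Bram and Mina.  [Station Alpha: Alma, Cato | Station Beta: Bram, Kira, Mina]
4. Pilot goes back to Station Alpha with Kira.  [Station Alpha: Alma, Cato, Kira | Station Beta: Bram, Mina]
5. Pilot goes to Station Beta with Cato and Kira.  [Station Alpha: Alma | Station Beta: Bram, Cato, Kira, Mina]
6. Pilot goes back to Station Alpha with Kira.  [Station Alpha: Alma, Kira | Station Beta: Bram, Cato, Mina]
7. Pilot goes to Station Beta with Alma and Kira.  [Station Alpha: — | Station Beta: Alma, Bram, Cato, Kira, Mina]

7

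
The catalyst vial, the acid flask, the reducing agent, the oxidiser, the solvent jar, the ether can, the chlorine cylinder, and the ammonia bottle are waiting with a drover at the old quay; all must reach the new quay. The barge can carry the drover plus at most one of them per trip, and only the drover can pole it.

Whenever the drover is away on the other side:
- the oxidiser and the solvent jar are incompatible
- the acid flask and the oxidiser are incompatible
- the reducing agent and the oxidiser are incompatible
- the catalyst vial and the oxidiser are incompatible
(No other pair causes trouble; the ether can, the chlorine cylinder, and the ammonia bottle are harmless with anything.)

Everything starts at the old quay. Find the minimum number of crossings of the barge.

Following every safe sequence of crossings from the start, the most of the 8 that can be at the new quay as the barge arrives there on crossings 1, 3, 5, 7, 9 is 1, 2, 3, 4, 5 respectively; the best ever achieved is 5 of 8.
From crossing 11 on, no configuration arises that was not already reachable earlier: only 88 distinct safe configurations (who is on which side, and where the barge is) can ever be reached, none of them has everyone across, and every continuation just revisits them. So no valid plan exists.

impossible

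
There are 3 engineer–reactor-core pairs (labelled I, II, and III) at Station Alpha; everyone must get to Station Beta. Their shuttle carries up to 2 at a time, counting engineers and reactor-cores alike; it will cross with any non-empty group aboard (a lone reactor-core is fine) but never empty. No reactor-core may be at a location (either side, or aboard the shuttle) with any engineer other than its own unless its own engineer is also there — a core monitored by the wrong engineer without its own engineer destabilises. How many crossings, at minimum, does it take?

11

Counting alone: each trip to Station Beta takes at most 2 across and each return brings at least 1 back, so after t trips out (and t−1 returns) at most 2t − (t−1) of the 6 are across; that first reaches 6 at t = 5, so at least 9 crossings are needed.
The safety rule pushes this higher. Following every safe sequence of crossings, the most of the 6 that can be at Station Beta as the shuttle arrives there on crossing 9 is 5 — never all 6.
So no plan with fewer than 11 crossings exists, and this one achieves 11:
1. engineer I and reactor-core I cross → Station Beta.
2. engineer I crosses ← Station Alpha.
3. reactor-core II and reactor-core III cross → Station Beta.
4. reactor-core I crosses ← Station Alpha.
5. engineer II and engineer III cross → Station Beta.
6. engineer II and reactor-core II cross ← Station Alpha.
7. engineer I and engineer II cross → Station Beta.
8. reactor-core III crosses ← Station Alpha.
9. reactor-core I and reactor-core II cross → Station Beta.
10. engineer III crosses ← Station Alpha.
11. engineer III and reactor-core III cross → Station Beta.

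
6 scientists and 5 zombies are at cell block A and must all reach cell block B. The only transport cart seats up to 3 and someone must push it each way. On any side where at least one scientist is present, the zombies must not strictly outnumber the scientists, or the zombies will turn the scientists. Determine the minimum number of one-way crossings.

9

Counting alone: each trip to cell block B takes at most 3 across and each return brings at least 1 back, so after t trips out (and t−1 returns) at most 3t − (t−1) of the 11 are across; that first reaches 11 at t = 5, so at least 9 crossings are needed.
The plan below uses exactly 9 crossings, so it is optimal:
1. 3 zombies → cell block B.  (cell block A: 6S 2Z; cell block B: 0S 3Z)
2. 1 zombie ← cell block A.  (cell block A: 6S 3Z; cell block B: 0S 2Z)
3. 3 scientists → cell block B.  (cell block A: 3S 3Z; cell block B: 3S 2Z)
4. 1 scientist ← cell block A.  (cell block A: 4S 3Z; cell block B: 2S 2Z)
5. 2 scientists and 1 zombie → cell block B.  (cell block A: 2S 2Z; cell block B: 4S 3Z)
6. 1 scientist ← cell block A.  (cell block A: 3S 2Z; cell block B: 3S 3Z)
7. 2 scientists and 1 zombie → cell block B.  (cell block A: 1S 1Z; cell block B: 5S 4Z)
8. 1 scientist ← cell block A.  (cell block A: 2S 1Z; cell block B: 4S 4Z)
9. 2 scientists and 1 zombie → cell block B.  (cell block A: 0S 0Z; cell block B: 6S 5Z)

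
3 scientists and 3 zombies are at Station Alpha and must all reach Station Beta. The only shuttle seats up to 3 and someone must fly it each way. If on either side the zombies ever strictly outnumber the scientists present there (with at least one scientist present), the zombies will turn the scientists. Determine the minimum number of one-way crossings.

5

Counting alone: each trip to Station Beta takes at most 3 across and each return brings at least 1 back, so after t trips out (and t−1 returns) at most 3t − (t−1) of the 6 are across; that first reaches 6 at t = 3, so at least 5 crossings are needed.
The plan below uses exactly 5 crossings, so it is optimal:
1. 2 zombies → Station Beta.  (Station Alpha: 3S 1Z; Station Beta: 0S 2Z)
2. 1 zombie ← Station Alpha.  (Station Alpha: 3S 2Z; Station Beta: 0S 1Z)
3. 3 scientists → Station Beta.  (Station Alpha: 0S 2Z; Station Beta: 3S 1Z)
4. 1 zombie ← Station Alpha.  (Station Alpha: 0S 3Z; Station Beta: 3S 0Z)
5. 3 zombies → Station Beta.  (Station Alpha: 0S 0Z; Station Beta: 3S 3Z)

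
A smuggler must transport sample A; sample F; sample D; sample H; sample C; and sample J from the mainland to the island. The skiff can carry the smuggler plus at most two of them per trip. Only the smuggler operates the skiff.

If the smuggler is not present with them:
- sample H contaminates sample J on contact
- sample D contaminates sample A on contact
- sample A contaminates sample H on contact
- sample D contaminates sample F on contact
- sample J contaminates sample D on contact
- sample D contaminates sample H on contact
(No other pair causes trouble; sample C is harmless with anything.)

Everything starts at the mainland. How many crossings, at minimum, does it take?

Counting alone: the smuggler can take at most 2 across per trip to the island, so moving all 6 needs at least 3 loaded trips out, with a return between consecutive ones — at least 5 crossings.
The safety rule pushes this higher. Following every safe sequence of crossings, the most of the 6 that can be at the island as the skiff arrives there on crossings 5, 7 is 4, 5 respectively — never all 6.
So no plan with fewer than 9 crossings exists, and this one achieves 9:
1. Smuggler goes to the island with sample D and sample H.  [the mainland: sample A, sample C, sample F, sample J | the island: sample D, sample H]
2. Smuggler goes back to the mainland with sample D.  [the mainland: sample A, sample C, sample D, sample F, sample J | the island: sample H]
3. Smuggler goes to the island with sample D and sample F.  [the mainland: sample A, sample C, sample J | the island: sample D, sample F, sample H]
4. Smuggler goes back to the mainland with sample D.  [the mainland: sample A, sample C, sample D, sample J | the island: sample F, sample H]
5. Smuggler goes to the island with sample A and sample J.  [the mainland: sample C, sample D | the island: sample A, sample F, sample H, sample J]
6. Smuggler goes back to the mainland with sample H.  [the mainland: sample C, sample D, sample H | the island: sample A, sample F, sample J]
7. Smuggler goes to the island with sample C and sample D.  [the mainland: sample H | the island: sample A, sample C, sample D, sample F, sample J]
8. Smuggler goes back to the mainland with sample D.  [the mainland: sample D, sample H | the island: sample A, sample C, sample F, sample J]
9. Smuggler goes to the island with sample D and sample H.  [the mainland: — | the island: sample A, sample C, sample D, sample F, sample H, sample J]

9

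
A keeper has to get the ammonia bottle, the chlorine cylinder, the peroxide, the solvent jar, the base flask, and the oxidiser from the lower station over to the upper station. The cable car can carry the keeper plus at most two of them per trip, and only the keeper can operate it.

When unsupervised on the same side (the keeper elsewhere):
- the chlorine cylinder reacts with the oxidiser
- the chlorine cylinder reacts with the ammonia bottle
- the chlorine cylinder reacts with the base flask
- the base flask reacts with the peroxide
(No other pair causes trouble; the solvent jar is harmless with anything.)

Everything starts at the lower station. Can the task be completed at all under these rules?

Yes

1. Keeper goes to the upper station with the chlorine cylinder and the peroxide.
2. Keeper goes back to the lower station alone.
3. Keeper goes to the upper station with the solvent jar.
4. Keeper goes back to the lower station alone.
5. Keeper goes to the upper station with the ammonia bottle and the oxidiser.
6. Keeper goes back to the lower station with the chlorine cylinder.
7. Keeper goes to the upper station with the base flask and the chlorine cylinder.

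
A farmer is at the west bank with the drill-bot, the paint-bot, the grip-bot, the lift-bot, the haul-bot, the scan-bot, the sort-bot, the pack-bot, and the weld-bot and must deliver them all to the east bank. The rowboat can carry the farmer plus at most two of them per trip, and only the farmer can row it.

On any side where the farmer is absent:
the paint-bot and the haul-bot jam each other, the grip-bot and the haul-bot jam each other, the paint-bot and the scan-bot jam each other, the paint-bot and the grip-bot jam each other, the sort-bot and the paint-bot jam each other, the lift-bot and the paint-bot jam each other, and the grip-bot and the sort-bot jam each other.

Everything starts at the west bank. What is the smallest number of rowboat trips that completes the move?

15

Counting alone: the farmer can take at most 2 across per trip to the east bank, so moving all 9 needs at least 5 loaded trips out, with a return between consecutive ones — at least 9 crossings.
The safety rule pushes this higher. Following every safe sequence of crossings, the most of the 9 that can be at the east bank as the rowboat arrives there on crossings 9, 11, 13 is 6, 7, 8 respectively — never all 9.
So no plan with fewer than 15 crossings exists, and this one achieves 15:
1. Farmer goes to the east bank with the grip-bot and the paint-bot.
2. Farmer goes back to the west bank with the paint-bot.
3. Farmer goes to the east bank with the drill-bot and the paint-bot.
4. Farmer goes back to the west bank with the paint-bot.
5. Farmer goes to the east bank with the lift-bot and the paint-bot.
6. Farmer goes back to the west bank with the paint-bot.
7. Farmer goes to the east bank with the paint-bot and the scan-bot.
8. Farmer goes back to the west bank with the paint-bot.
9. Farmer goes to the east bank with the pack-bot and the paint-bot.
10. Farmer goes back to the west bank with the paint-bot.
11. Farmer goes to the east bank with the paint-bot and the weld-bot.
12. Farmer goes back to the west bank with the paint-bot.
13. Farmer goes to the east bank with the haul-bot and the sort-bot.
14. Farmer goes back to the west bank with the grip-bot.
15. Farmer goes to the east bank with the grip-bot and the paint-bot.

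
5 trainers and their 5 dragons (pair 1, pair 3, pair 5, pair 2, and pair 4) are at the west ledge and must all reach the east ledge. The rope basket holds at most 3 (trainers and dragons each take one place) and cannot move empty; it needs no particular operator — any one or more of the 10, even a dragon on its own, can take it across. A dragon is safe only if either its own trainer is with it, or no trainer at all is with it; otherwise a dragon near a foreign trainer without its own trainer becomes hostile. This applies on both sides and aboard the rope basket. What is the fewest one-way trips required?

Counting alone: each trip to the east ledge takes at most 3 across and each return brings at least 1 back, so after t trips out (and t−1 returns) at most 3t − (t−1) of the 10 are across; that first reaches 10 at t = 5, so at least 9 crossings are needed.
The safety rule pushes this higher. Following every safe sequence of crossings, the most of the 10 that can be at the east ledge as the rope basket arrives there on crossing 9 is 9 — never all 10.
So no plan with fewer than 11 crossings exists, and this one achieves 11:
1. dragon 1 and trainer 1 cross → the east ledge.
2. trainer 1 crosses ← the west ledge.
3. dragon 2, dragon 3, and dragon 5 cross → the east ledge.
4. dragon 1 crosses ← the west ledge.
5. trainer 2, trainer 3, and trainer 5 cross → the east ledge.
6. dragon 3 and trainer 3 cross ← the west ledge.
7. trainer 1, trainer 3, and trainer 4 cross → the east ledge.
8. dragon 5 crosses ← the west ledge.
9. dragon 1 and dragon 3 cross → the east ledge.
10. dragon 1 crosses ← the west ledge.
11. dragon 1, dragon 4, and dragon 5 cross → the east ledge.

11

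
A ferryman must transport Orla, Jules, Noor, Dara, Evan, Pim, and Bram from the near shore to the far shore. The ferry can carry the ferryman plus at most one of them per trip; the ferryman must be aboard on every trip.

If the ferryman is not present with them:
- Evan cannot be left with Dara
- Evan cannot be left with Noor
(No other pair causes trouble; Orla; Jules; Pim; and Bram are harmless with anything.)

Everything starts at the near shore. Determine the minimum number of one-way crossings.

15

Counting alone: the ferryman can take at most 1 across per trip to the far shore, so moving all 7 needs at least 7 loaded trips out, with a return between consecutive ones — at least 13 crossings.
The safety rule pushes this higher. Following every safe sequence of crossings, the most of the 7 that can be at the far shore as the ferry arrives there on crossing 13 is 6 — never all 7.
So no plan with fewer than 15 crossings exists, and this one achieves 15:
1. Ferryman goes to the far shore with Evan.  [the near shore: Bram, Dara, Jules, Noor, Orla, Pim | the far shore: Evan]
2. Ferryman goes back to the near shore alone.  [the near shore: Bram, Dara, Jules, Noor, Orla, Pim | the far shore: Evan]
3. Ferryman goes to the far shore with Orla.  [the near shore: Bram, Dara, Jules, Noor, Pim | the far shore: Evan, Orla]
4. Ferryman goes back to the near shore alone.  [the near shore: Bram, Dara, Jules, Noor, Pim | the far shore: Evan, Orla]
5. Ferryman goes to the far shore with Jules.  [the near shore: Bram, Dara, Noor, Pim | the far shore: Evan, Jules, Orla]
6. Ferryman goes back to the near shore alone.  [the near shore: Bram, Dara, Noor, Pim | the far shore: Evan, Jules, Orla]
7. Ferryman goes to the far shore with Noor.  [the near shore: Bram, Dara, Pim | the far shore: Evan, Jules, Noor, Orla]
8. Ferryman goes back to the near shore with Evan.  [the near shore: Bram, Dara, Evan, Pim | the far shore: Jules, Noor, Orla]
9. Ferryman goes to the far shore with Dara.  [the near shore: Bram, Evan, Pim | the far shore: Dara, Jules, Noor, Orla]
10. Ferryman goes back to the near shore alone.  [the near shore: Bram, Evan, Pim | the far shore: Dara, Jules, Noor, Orla]
11. Ferryman goes to the far shore with Pim.  [the near shore: Bram, Evan | the far shore: Dara, Jules, Noor, Orla, Pim]
12. Ferryman goes back to the near shore alone.  [the near shore: Bram, Evan | the far shore: Dara, Jules, Noor, Orla, Pim]
13. Ferryman goes to the far shore with Bram.  [the near shore: Evan | the far shore: Bram, Dara, Jules, Noor, Orla, Pim]
14. Ferryman goes back to the near shore alone.  [the near shore: Evan | the far shore: Bram, Dara, Jules, Noor, Orla, Pim]
15. Ferryman goes to the far shore with Evan.  [the near shore: — | the far shore: Bram, Dara, Evan, Jules, Noor, Orla, Pim]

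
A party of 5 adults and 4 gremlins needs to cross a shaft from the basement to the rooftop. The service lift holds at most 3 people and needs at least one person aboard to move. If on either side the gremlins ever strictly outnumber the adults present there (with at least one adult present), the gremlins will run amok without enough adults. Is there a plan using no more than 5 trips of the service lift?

Counting alone: each trip to the rooftop takes at most 3 across and each return brings at least 1 back, so after t trips out (and t−1 returns) at most 3t − (t−1) of the 9 are across; that first reaches 9 at t = 4, so at least 7 crossings are needed.
Since 5 < 7, 5 crossings cannot be enough. (The shortest complete plan in fact takes 7:)
1. 3 gremlins → the rooftop.  (the basement: 5A 1G; the rooftop: 0A 3G)
2. 1 gremlin ← the basement.  (the basement: 5A 2G; the rooftop: 0A 2G)
3. 3 adults → the rooftop.  (the basement: 2A 2G; the rooftop: 3A 2G)
4. 1 adult ← the basement.  (the basement: 3A 2G; the rooftop: 2A 2G)
5. 2 adults and 1 gremlin → the rooftop.  (the basement: 1A 1G; the rooftop: 4A 3G)
6. 1 adult ← the basement.  (the basement: 2A 1G; the rooftop: 3A 3G)
7. 2 adults and 1 gremlin → the rooftop.  (the basement: 0A 0G; the rooftop: 5A 4G)

No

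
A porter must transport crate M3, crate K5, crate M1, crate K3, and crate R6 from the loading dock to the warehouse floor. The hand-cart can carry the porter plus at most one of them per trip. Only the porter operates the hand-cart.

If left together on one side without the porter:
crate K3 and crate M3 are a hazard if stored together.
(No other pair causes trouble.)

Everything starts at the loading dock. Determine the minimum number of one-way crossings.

9

Counting alone: the porter can take at most 1 across per trip to the warehouse floor, so moving all 5 needs at least 5 loaded trips out, with a return between consecutive ones — at least 9 crossings.
The plan below uses exactly 9 crossings, so it is optimal:
1. Porter goes to the warehouse floor with crate M3.
2. Porter goes back to the loading dock alone.
3. Porter goes to the warehouse floor with crate K5.
4. Porter goes back to the loading dock alone.
5. Porter goes to the warehouse floor with crate M1.
6. Porter goes back to the loading dock alone.
7. Porter goes to the warehouse floor with crate R6.
8. Porter goes back to the loading dock alone.
9. Porter goes to the warehouse floor with crate K3.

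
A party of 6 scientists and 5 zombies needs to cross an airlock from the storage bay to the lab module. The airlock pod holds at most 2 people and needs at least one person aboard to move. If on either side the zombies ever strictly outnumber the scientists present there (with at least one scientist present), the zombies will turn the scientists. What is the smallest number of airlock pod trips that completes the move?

Counting alone: each trip to the lab module takes at most 2 across and each return brings at least 1 back, so after t trips out (and t−1 returns) at most 2t − (t−1) of the 11 are across; that first reaches 11 at t = 10, so at least 19 crossings are needed.
The plan below uses exactly 19 crossings, so it is optimal:
1. 2 zombies → the lab module.  (the storage bay: 6S 3Z; the lab module: 0S 2Z)
2. 1 zombie ← the storage bay.  (the storage bay: 6S 4Z; the lab module: 0S 1Z)
3. 2 zombies → the lab module.  (the storage bay: 6S 2Z; the lab module: 0S 3Z)
4. 1 zombie ← the storage bay.  (the storage bay: 6S 3Z; the lab module: 0S 2Z)
5. 2 scientists → the lab module.  (the storage bay: 4S 3Z; the lab module: 2S 2Z)
6. 1 zombie ← the storage bay.  (the storage bay: 4S 4Z; the lab module: 2S 1Z)
7. 1 scientist and 1 zombie → the lab module.  (the storage bay: 3S 3Z; the lab module: 3S 2Z)
8. 1 scientist ← the storage bay.  (the storage bay: 4S 3Z; the lab module: 2S 2Z)
9. 1 scientist and 1 zombie → the lab module.  (the storage bay: 3S 2Z; the lab module: 3S 3Z)
10. 1 zombie ← the storage bay.  (the storage bay: 3S 3Z; the lab module: 3S 2Z)
11. 1 scientist and 1 zombie → the lab module.  (the storage bay: 2S 2Z; the lab module: 4S 3Z)
12. 1 scientist ← the storage bay.  (the storage bay: 3S 2Z; the lab module: 3S 3Z)
13. 1 scientist and 1 zombie → the lab module.  (the storage bay: 2S 1Z; the lab module: 4S 4Z)
14. 1 zombie ← the storage bay.  (the storage bay: 2S 2Z; the lab module: 4S 3Z)
15. 1 scientist and 1 zombie → the lab module.  (the storage bay: 1S 1Z; the lab module: 5S 4Z)
16. 1 scientist ← the storage bay.  (the storage bay: 2S 1Z; the lab module: 4S 4Z)
17. 1 scientist and 1 zombie → the lab module.  (the storage bay: 1S 0Z; the lab module: 5S 5Z)
18. 1 zombie ← the storage bay.  (the storage bay: 1S 1Z; the lab module: 5S 4Z)
19. 1 scientist and 1 zombie → the lab module.  (the storage bay: 0S 0Z; the lab module: 6S 5Z)

19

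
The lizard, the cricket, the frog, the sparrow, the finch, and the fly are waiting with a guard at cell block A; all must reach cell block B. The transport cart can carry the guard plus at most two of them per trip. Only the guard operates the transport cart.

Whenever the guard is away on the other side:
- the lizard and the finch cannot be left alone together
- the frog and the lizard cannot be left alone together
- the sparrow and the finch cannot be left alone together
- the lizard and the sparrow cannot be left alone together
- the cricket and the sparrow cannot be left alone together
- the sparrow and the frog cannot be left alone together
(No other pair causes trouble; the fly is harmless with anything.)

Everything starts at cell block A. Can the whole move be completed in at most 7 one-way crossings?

Counting alone: the guard can take at most 2 across per trip to cell block B, so moving all 6 needs at least 3 loaded trips out, with a return between consecutive ones — at least 5 crossings.
The safety rule pushes this higher. Following every safe sequence of crossings, the most of the 6 that can be at cell block B as the transport cart arrives there on crossings 5, 7 is 4, 5 respectively — never all 6.
So the move cannot be finished within 7 crossings. (The shortest complete plan takes 9:)
1. Guard goes to cell block B with the lizard and the sparrow.  [cell block A: the cricket, the finch, the fly, the frog | cell block B: the lizard, the sparrow]
2. Guard goes back to cell block A with the lizard.  [cell block A: the cricket, the finch, the fly, the frog, the lizard | cell block B: the sparrow]
3. Guard goes to cell block B with the cricket and the lizard.  [cell block A: the finch, the fly, the frog | cell block B: the cricket, the lizard, the sparrow]
4. Guard goes back to cell block A with the sparrow.  [cell block A: the finch, the fly, the frog, the sparrow | cell block B: the cricket, the lizard]
5. Guard goes to cell block B with the finch and the frog.  [cell block A: the fly, the sparrow | cell block B: the cricket, the finch, the frog, the lizard]
6. Guard goes back to cell block A with the lizard.  [cell block A: the fly, the lizard, the sparrow | cell block B: the cricket, the finch, the frog]
7. Guard goes to cell block B with the fly and the lizard.  [cell block A: the sparrow | cell block B: the cricket, the finch, the fly, the frog, the lizard]
8. Guard goes back to cell block A with the lizard.  [cell block A: the lizard, the sparrow | cell block B: the cricket, the finch, the fly, the frog]
9. Guard goes to cell block B with the lizard and the sparrow.  [cell block A: — | cell block B: the cricket, the finch, the fly, the frog, the lizard, the sparrow]

No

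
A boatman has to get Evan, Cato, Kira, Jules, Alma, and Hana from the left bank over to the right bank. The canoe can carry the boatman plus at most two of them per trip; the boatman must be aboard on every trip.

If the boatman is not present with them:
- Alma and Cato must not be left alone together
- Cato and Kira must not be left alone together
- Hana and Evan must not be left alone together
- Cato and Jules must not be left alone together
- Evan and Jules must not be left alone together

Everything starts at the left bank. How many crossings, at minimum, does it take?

7

Counting alone: the boatman can take at most 2 across per trip to the right bank, so moving all 6 needs at least 3 loaded trips out, with a return between consecutive ones — at least 5 crossings.
The safety rule pushes this higher. Following every safe sequence of crossings, the most of the 6 that can be at the right bank as the canoe arrives there on crossing 5 is 5 — never all 6.
So no plan with fewer than 7 crossings exists, and this one achieves 7:
1. Boatman goes to the right bank with Cato and Evan.
2. Boatman goes back to the left bank alone.
3. Boatman goes to the right bank with Jules and Kira.
4. Boatman goes back to the left bank with Cato and Evan.
5. Boatman goes to the right bank with Alma and Hana.
6. Boatman goes back to the left bank alone.
7. Boatman goes to the right bank with Cato and Evan.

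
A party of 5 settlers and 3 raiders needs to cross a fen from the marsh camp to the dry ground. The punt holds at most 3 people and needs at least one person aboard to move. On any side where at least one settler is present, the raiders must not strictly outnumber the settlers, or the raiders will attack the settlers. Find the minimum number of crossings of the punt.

7

Counting alone: each trip to the dry ground takes at most 3 across and each return brings at least 1 back, so after t trips out (and t−1 returns) at most 3t − (t−1) of the 8 are across; that first reaches 8 at t = 4, so at least 7 crossings are needed.
The plan below uses exactly 7 crossings, so it is optimal:
1. 2 raiders → the dry ground.  (the marsh camp: 5S 1R; the dry ground: 0S 2R)
2. 1 raider ← the marsh camp.  (the marsh camp: 5S 2R; the dry ground: 0S 1R)
3. 2 settlers and 1 raider → the dry ground.  (the marsh camp: 3S 1R; the dry ground: 2S 2R)
4. 1 raider ← the marsh camp.  (the marsh camp: 3S 2R; the dry ground: 2S 1R)
5. 1 settler and 2 raiders → the dry ground.  (the marsh camp: 2S 0R; the dry ground: 3S 3R)
6. 1 raider ← the marsh camp.  (the marsh camp: 2S 1R; the dry ground: 3S 2R)
7. 2 settlers and 1 raider → the dry ground.  (the marsh camp: 0S 0R; the dry ground: 5S 3R)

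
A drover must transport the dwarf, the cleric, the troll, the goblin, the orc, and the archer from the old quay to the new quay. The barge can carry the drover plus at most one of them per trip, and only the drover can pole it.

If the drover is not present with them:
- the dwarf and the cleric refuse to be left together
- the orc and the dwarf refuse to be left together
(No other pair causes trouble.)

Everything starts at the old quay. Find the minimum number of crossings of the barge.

13

Counting alone: the drover can take at most 1 across per trip to the new quay, so moving all 6 needs at least 6 loaded trips out, with a return between consecutive ones — at least 11 crossings.
The safety rule pushes this higher. Following every safe sequence of crossings, the most of the 6 that can be at the new quay as the barge arrives there on crossing 11 is 5 — never all 6.
So no plan with fewer than 13 crossings exists, and this one achieves 13:
1. Drover goes to the new quay with the dwarf.  [the old quay: the archer, the cleric, the goblin, the orc, the troll | the new quay: the dwarf]
2. Drover goes back to the old quay alone.  [the old quay: the archer, the cleric, the goblin, the orc, the troll | the new quay: the dwarf]
3. Drover goes to the new quay with the cleric.  [the old quay: the archer, the goblin, the orc, the troll | the new quay: the cleric, the dwarf]
4. Drover goes back to the old quay with the dwarf.  [the old quay: the archer, the dwarf, the goblin, the orc, the troll | the new quay: the cleric]
5. Drover goes to the new quay with the orc.  [the old quay: the archer, the dwarf, the goblin, the troll | the new quay: the cleric, the orc]
6. Drover goes back to the old quay alone.  [the old quay: the archer, the dwarf, the goblin, the troll | the new quay: the cleric, the orc]
7. Drover goes to the new quay with the troll.  [the old quay: the archer, the dwarf, the goblin | the new quay: the cleric, the orc, the troll]
8. Drover goes back to the old quay alone.  [the old quay: the archer, the dwarf, the goblin | the new quay: the cleric, the orc, the troll]
9. Drover goes to the new quay with the goblin.  [the old quay: the archer, the dwarf | the new quay: the cleric, the goblin, the orc, the troll]
10. Drover goes back to the old quay alone.  [the old quay: the archer, the dwarf | the new quay: the cleric, the goblin, the orc, the troll]
11. Drover goes to the new quay with the archer.  [the old quay: the dwarf | the new quay: the archer, the cleric, the goblin, the orc, the troll]
12. Drover goes back to the old quay alone.  [the old quay: the dwarf | the new quay: the archer, the cleric, the goblin, the orc, the troll]
13. Drover goes to the new quay with the dwarf.  [the old quay: — | the new quay: the archer, the cleric, the dwarf, the goblin, the orc, the troll]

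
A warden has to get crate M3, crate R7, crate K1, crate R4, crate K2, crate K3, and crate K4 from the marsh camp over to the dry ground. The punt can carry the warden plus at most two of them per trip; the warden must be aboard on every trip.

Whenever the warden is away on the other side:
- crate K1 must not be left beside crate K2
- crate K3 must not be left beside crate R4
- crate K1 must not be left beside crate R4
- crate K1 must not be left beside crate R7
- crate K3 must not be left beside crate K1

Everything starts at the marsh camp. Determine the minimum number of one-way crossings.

11

Counting alone: the warden can take at most 2 across per trip to the dry ground, so moving all 7 needs at least 4 loaded trips out, with a return between consecutive ones — at least 7 crossings.
The safety rule pushes this higher. Following every safe sequence of crossings, the most of the 7 that can be at the dry ground as the punt arrives there on crossings 7, 9 is 5, 6 respectively — never all 7.
So no plan with fewer than 11 crossings exists, and this one achieves 11:
1. Warden goes to the dry ground with crate K1 and crate R4.  [the marsh camp: crate K2, crate K3, crate K4, crate M3, crate R7 | the dry ground: crate K1, crate R4]
2. Warden goes back to the marsh camp with crate K1.  [the marsh camp: crate K1, crate K2, crate K3, crate K4, crate M3, crate R7 | the dry ground: crate R4]
3. Warden goes to the dry ground with crate K1 and crate M3.  [the marsh camp: crate K2, crate K3, crate K4, crate R7 | the dry ground: crate K1, crate M3, crate R4]
4. Warden goes back to the marsh camp with crate K1.  [the marsh camp: crate K1, crate K2, crate K3, crate K4, crate R7 | the dry ground: crate M3, crate R4]
5. Warden goes to the dry ground with crate K1 and crate R7.  [the marsh camp: crate K2, crate K3, crate K4 | the dry ground: crate K1, crate M3, crate R4, crate R7]
6. Warden goes back to the marsh camp with crate K1.  [the marsh camp: crate K1, crate K2, crate K3, crate K4 | the dry ground: crate M3, crate R4, crate R7]
7. Warden goes to the dry ground with crate K1 and crate K2.  [the marsh camp: crate K3, crate K4 | the dry ground: crate K1, crate K2, crate M3, crate R4, crate R7]
8. Warden goes back to the marsh camp with crate K1.  [the marsh camp: crate K1, crate K3, crate K4 | the dry ground: crate K2, crate M3, crate R4, crate R7]
9. Warden goes to the dry ground with crate K1 and crate K4.  [the marsh camp: crate K3 | the dry ground: crate K1, crate K2, crate K4, crate M3, crate R4, crate R7]
10. Warden goes back to the marsh camp with crate K1.  [the marsh camp: crate K1, crate K3 | the dry ground: crate K2, crate K4, crate M3, crate R4, crate R7]
11. Warden goes to the dry ground with crate K1 and crate K3.  [the marsh camp: — | the dry ground: crate K1, crate K2, crate K3, crate K4, crate M3, crate R4, crate R7]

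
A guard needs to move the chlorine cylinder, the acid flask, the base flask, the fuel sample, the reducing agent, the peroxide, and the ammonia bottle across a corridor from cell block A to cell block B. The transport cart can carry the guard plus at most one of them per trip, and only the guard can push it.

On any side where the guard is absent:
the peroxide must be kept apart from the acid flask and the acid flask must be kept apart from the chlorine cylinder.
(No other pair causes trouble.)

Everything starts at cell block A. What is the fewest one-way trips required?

Counting alone: the guard can take at most 1 across per trip to cell block B, so moving all 7 needs at least 7 loaded trips out, with a return between consecutive ones — at least 13 crossings.
The safety rule pushes this higher. Following every safe sequence of crossings, the most of the 7 that can be at cell block B as the transport cart arrives there on crossing 13 is 6 — never all 7.
So no plan with fewer than 15 crossings exists, and this one achieves 15:
1. Guard goes to cell block B with the acid flask.  [cell block A: the ammonia bottle, the base flask, the chlorine cylinder, the fuel sample, the peroxide, the reducing agent | cell block B: the acid flask]
2. Guard goes back to cell block A alone.  [cell block A: the ammonia bottle, the base flask, the chlorine cylinder, the fuel sample, the peroxide, the reducing agent | cell block B: the acid flask]
3. Guard goes to cell block B with the chlorine cylinder.  [cell block A: the ammonia bottle, the base flask, the fuel sample, the peroxide, the reducing agent | cell block B: the acid flask, the chlorine cylinder]
4. Guard goes back to cell block A with the acid flask.  [cell block A: the acid flask, the ammonia bottle, the base flask, the fuel sample, the peroxide, the reducing agent | cell block B: the chlorine cylinder]
5. Guard goes to cell block B with the peroxide.  [cell block A: the acid flask, the ammonia bottle, the base flask, the fuel sample, the reducing agent | cell block B: the chlorine cylinder, the peroxide]
6. Guard goes back to cell block A alone.  [cell block A: the acid flask, the ammonia bottle, the base flask, the fuel sample, the reducing agent | cell block B: the chlorine cylinder, the peroxide]
7. Guard goes to cell block B with the base flask.  [cell block A: the acid flask, the ammonia bottle, the fuel sample, the reducing agent | cell block B: the base flask, the chlorine cylinder, the peroxide]
8. Guard goes back to cell block A alone.  [cell block A: the acid flask, the ammonia bottle, the fuel sample, the reducing agent | cell block B: the base flask, the chlorine cylinder, the peroxide]
9. Guard goes to cell block B with the fuel sample.  [cell block A: the acid flask, the ammonia bottle, the reducing agent | cell block B: the base flask, the chlorine cylinder, the fuel sample, the peroxide]
10. Guard goes back to cell block A alone.  [cell block A: the acid flask, the ammonia bottle, the reducing agent | cell block B: the base flask, the chlorine cylinder, the fuel sample, the peroxide]
11. Guard goes to cell block B with the reducing agent.  [cell block A: the acid flask, the ammonia bottle | cell block B: the base flask, the chlorine cylinder, the fuel sample, the peroxide, the reducing agent]
12. Guard goes back to cell block A alone.  [cell block A: the acid flask, the ammonia bottle | cell block B: the base flask, the chlorine cylinder, the fuel sample, the peroxide, the reducing agent]
13. Guard goes to cell block B with the ammonia bottle.  [cell block A: the acid flask | cell block B: the ammonia bottle, the base flask, the chlorine cylinder, the fuel sample, the peroxide, the reducing agent]
14. Guard goes back to cell block A alone.  [cell block A: the acid flask | cell block B: the ammonia bottle, the base flask, the chlorine cylinder, the fuel sample, the peroxide, the reducing agent]
15. Guard goes to cell block B with the acid flask.  [cell block A: — | cell block B: the acid flask, the ammonia bottle, the base flask, the chlorine cylinder, the fuel sample, the peroxide, the reducing agent]

15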